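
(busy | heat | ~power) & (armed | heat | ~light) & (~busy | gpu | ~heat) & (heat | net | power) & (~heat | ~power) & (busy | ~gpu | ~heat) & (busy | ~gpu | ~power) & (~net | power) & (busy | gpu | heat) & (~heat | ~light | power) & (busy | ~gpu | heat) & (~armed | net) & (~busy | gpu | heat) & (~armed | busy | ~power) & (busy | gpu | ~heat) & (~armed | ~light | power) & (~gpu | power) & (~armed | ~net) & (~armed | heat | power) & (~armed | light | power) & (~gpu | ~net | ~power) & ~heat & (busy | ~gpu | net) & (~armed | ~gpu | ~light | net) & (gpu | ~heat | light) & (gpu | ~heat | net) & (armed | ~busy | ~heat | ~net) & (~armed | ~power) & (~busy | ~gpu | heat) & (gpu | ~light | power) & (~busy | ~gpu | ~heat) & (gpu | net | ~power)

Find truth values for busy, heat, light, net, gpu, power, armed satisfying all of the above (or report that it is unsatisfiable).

Unsatisfiable — no assignment works.

Case busy = True:
  (~heat) forces heat = False.
  (~busy | gpu | heat) forces gpu = True.
  Clause (~busy | ~gpu | heat) is falsified — contradiction.
Case busy = False:
  (~heat) forces heat = False.
  (busy | heat | ~power) forces power = False.
  (heat | net | power) forces net = True.
  Clause (~net | power) is falsified — contradiction.
Both cases fail, so the formula is unsatisfiable.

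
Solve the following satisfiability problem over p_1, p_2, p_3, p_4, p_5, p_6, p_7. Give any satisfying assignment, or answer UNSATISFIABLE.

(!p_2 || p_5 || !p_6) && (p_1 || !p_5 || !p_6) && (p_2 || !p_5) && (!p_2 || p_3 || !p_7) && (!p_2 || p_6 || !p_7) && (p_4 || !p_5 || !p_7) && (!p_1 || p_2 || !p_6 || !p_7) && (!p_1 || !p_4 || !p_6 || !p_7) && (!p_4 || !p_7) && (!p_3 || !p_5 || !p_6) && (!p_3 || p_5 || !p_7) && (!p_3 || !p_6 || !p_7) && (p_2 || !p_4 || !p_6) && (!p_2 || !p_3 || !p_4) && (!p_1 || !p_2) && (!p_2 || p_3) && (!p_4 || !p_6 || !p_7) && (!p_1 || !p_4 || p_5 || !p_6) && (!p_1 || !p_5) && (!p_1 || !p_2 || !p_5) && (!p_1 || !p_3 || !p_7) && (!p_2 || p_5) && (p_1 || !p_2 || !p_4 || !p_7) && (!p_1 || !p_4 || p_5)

p_1: True, p_2: False, p_3: False, p_4: False, p_5: False, p_6: False, p_7: False

Set p_1 = True.
  then (!p_1 || !p_2) forces p_2 = False.
  then (!p_1 || !p_5) forces p_5 = False.
  then (!p_1 || !p_4 || p_5) forces p_4 = False.
Set p_3 = False.
Set p_6 = False.
Set p_7 = False.
All clauses satisfied.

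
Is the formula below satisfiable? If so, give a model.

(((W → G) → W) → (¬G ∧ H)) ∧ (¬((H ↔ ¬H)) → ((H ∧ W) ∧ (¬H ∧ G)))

No satisfying assignment exists.

The conjunct ¬((H ↔ ¬H)) → ((H ∧ W) ∧ (¬H ∧ G)) is unsatisfiable on its own:
  H=F, W=F, G=F: evaluates to False.
  H=F, W=F, G=T: evaluates to False.
  H=F, W=T, G=F: evaluates to False.
  H=F, W=T, G=T: evaluates to False.
  H=T, W=F, G=F: evaluates to False.
  H=T, W=F, G=T: evaluates to False.
  H=T, W=T, G=F: evaluates to False.
  H=T, W=T, G=T: evaluates to False.
So the whole conjunction is unsatisfiable.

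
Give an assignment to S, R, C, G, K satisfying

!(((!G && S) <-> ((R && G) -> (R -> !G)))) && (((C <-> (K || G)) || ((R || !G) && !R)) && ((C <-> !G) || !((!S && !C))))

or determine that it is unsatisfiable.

S: True; R: False; C: True; G: True; K: False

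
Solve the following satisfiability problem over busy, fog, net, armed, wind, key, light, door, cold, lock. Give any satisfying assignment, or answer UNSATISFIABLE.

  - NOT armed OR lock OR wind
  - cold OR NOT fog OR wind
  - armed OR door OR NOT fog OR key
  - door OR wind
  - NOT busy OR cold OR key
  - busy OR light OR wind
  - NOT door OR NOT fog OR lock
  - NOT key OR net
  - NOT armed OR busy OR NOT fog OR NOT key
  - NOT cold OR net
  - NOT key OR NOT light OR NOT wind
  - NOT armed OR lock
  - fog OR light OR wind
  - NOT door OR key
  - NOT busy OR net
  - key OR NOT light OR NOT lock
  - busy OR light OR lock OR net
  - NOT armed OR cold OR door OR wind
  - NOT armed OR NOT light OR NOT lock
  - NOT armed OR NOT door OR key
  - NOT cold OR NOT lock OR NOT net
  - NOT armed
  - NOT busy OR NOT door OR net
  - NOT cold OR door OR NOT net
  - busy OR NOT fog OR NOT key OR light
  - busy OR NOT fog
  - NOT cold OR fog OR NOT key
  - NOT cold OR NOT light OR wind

busy: False; fog: False; net: True; armed: False; wind: True; key: True; light: False; door: False; cold: False; lock: True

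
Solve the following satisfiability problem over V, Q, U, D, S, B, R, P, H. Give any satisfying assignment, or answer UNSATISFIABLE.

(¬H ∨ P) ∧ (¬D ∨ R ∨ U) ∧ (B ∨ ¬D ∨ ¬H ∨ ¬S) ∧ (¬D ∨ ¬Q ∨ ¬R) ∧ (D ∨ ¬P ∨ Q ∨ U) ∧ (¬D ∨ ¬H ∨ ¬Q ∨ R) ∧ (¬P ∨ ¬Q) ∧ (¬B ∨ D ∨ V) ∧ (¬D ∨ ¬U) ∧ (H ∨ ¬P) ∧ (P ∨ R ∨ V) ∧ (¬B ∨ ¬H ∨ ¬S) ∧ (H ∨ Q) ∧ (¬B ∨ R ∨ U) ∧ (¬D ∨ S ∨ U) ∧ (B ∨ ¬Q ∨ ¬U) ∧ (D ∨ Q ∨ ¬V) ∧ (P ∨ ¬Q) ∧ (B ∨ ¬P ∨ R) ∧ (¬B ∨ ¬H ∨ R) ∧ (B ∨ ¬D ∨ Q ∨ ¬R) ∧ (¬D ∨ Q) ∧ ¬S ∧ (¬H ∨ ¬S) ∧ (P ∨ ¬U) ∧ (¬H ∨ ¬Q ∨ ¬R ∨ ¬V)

V=F; Q=F; U=T; D=F; S=F; B=F; R=T; P=T; H=T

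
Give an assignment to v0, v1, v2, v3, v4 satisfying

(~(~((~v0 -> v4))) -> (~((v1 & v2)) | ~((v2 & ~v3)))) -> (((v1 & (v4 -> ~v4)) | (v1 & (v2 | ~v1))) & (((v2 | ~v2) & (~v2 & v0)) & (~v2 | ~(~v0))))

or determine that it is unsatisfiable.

v0=T; v1=T; v2=T; v3=F; v4=F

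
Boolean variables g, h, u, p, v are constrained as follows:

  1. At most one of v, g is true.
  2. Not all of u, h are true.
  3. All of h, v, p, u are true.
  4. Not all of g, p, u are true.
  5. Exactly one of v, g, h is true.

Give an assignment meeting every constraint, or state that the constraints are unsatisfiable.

Case h = True:
  (2) with h=T forces u = False.
  Constraint (3) is violated (u=F) — contradiction.
Case h = False:
  Constraint (3) is violated (h=F) — contradiction.
Both cases fail — unsatisfiable.

No satisfying assignment exists.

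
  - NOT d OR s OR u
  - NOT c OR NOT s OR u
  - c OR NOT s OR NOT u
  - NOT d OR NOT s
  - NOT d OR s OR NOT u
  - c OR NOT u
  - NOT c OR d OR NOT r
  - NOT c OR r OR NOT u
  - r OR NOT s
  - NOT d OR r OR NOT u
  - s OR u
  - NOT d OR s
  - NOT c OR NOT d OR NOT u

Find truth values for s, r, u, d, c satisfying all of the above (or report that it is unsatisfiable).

Try s = False:
  (s OR u) forces u = True.
  (NOT d OR s OR NOT u) forces d = False.
  (c OR NOT u) forces c = True.
  (NOT c OR d OR NOT r) forces r = False.
  clause (NOT c OR r OR NOT u) is falsified — backtrack.
So s = True.
  then (NOT d OR NOT s) forces d = False.
  then (r OR NOT s) forces r = True.
  then (NOT c OR d OR NOT r) forces c = False.
  then (c OR NOT s OR NOT u) forces u = False.
All clauses satisfied.

s = True, r = True, u = False, d = False, c = False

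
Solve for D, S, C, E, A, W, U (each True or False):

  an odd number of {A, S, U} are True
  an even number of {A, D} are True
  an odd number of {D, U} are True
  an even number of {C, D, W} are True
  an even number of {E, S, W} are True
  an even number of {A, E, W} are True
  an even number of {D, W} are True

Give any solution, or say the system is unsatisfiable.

D=F, S=F, C=F, E=F, A=F, W=F, U=T

{A, S, U}: 1 true → odd ✓
{A, D}: 0 true → even ✓
{D, U}: 1 true → odd ✓
{C, D, W}: 0 true → even ✓
{E, S, W}: 0 true → even ✓
{A, E, W}: 0 true → even ✓
{D, W}: 0 true → even ✓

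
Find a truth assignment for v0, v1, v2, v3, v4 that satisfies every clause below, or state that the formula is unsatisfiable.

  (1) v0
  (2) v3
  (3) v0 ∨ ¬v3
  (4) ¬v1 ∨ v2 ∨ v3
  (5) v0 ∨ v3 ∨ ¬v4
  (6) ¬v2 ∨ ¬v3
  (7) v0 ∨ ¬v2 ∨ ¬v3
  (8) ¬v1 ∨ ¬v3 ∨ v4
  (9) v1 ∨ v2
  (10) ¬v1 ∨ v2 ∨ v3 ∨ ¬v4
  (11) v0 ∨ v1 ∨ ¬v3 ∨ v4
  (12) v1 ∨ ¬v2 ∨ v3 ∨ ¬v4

v0 = True, v1 = True, v2 = False, v3 = True, v4 = True

Unit clause (v0) forces v0 = True.
Unit clause (v3) forces v3 = True.
In (¬v2 ∨ ¬v3) only ¬v2 is left, so v2 = False.
In (v1 ∨ v2) only v1 is left, so v1 = True.
In (¬v1 ∨ ¬v3 ∨ v4) only v4 is left, so v4 = True.
All clauses satisfied.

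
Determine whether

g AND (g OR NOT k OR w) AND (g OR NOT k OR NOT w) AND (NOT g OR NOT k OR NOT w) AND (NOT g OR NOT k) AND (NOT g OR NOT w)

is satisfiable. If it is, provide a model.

g = True, w = False, k = False

Unit clause (g) forces g = True.
In (NOT g OR NOT k) only NOT k is left, so k = False.
In (NOT g OR NOT w) only NOT w is left, so w = False.
Check each clause:
  (g): g holds.
  (g OR NOT k OR w): g holds.
  (g OR NOT k OR NOT w): g holds.
  (NOT g OR NOT k OR NOT w): NOT k holds.
  (NOT g OR NOT k): NOT k holds.
  (NOT g OR NOT w): NOT w holds.
All clauses satisfied.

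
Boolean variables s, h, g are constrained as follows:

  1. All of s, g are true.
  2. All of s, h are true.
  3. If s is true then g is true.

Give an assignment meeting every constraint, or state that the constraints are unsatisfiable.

s = True; h = True; g = True

  (1) {s, g}: all 2 true ✓
  (2) {s, h}: all 2 true ✓
  (3) s=T ⇒ g: T ✓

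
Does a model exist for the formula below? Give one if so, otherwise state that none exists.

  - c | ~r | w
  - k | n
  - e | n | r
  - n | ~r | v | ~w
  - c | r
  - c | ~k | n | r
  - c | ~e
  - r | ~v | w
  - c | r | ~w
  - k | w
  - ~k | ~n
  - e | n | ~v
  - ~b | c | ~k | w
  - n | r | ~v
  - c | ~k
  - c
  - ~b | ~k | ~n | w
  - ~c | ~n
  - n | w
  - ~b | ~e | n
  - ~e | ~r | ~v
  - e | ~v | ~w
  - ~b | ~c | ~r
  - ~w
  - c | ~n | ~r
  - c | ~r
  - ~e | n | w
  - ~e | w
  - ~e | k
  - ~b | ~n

Unsatisfiable

Case w = True:
  Clause (~w) is falsified — contradiction.
Case w = False:
  (k | w) forces k = True.
  (~k | ~n) forces n = False.
  Clause (n | w) is falsified — contradiction.
Both cases fail, so the formula is unsatisfiable.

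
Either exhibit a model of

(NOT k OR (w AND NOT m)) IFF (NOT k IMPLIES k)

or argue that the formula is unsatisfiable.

w = True; k = True; m = False

  (NOT k OR (w AND NOT m)) IFF (NOT k IMPLIES k) = True
    NOT k OR (w AND NOT m) = True
      NOT k = False
      w AND NOT m = True
        NOT m = True
    NOT k IMPLIES k = True
      NOT k = False
The formula evaluates to True.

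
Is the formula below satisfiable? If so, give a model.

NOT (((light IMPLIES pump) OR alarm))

pump: False, light: True, alarm: False

  NOT (((light IMPLIES pump) OR alarm)) = True
    (light IMPLIES pump) OR alarm = False
      light IMPLIES pump = False
The formula evaluates to True.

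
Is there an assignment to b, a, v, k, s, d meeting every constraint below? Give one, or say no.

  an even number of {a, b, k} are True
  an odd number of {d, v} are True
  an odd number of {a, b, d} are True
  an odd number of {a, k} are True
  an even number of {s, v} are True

b = True, a = True, v = False, k = False, s = False, d = True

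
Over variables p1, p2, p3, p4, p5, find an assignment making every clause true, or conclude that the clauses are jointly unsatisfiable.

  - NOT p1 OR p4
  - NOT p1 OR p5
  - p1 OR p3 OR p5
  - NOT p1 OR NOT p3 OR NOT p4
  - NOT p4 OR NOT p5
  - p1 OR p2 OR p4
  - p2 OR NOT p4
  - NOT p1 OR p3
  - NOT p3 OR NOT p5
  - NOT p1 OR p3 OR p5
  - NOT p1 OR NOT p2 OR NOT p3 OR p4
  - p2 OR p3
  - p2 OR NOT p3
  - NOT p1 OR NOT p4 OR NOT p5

Try p1 = True:
  (NOT p1 OR p4) forces p4 = True.
  (NOT p1 OR p5) forces p5 = True.
  clause (NOT p4 OR NOT p5) is falsified — backtrack.
So p1 = False.
Try p2 = False:
  (p1 OR p2 OR p4) forces p4 = True.
  clause (p2 OR NOT p4) is falsified — backtrack.
So p2 = True.
Set p3 = True.
  then (NOT p3 OR NOT p5) forces p5 = False.
Set p4 = False.
All clauses satisfied.

p1=F, p2=T, p3=T, p4=F, p5=F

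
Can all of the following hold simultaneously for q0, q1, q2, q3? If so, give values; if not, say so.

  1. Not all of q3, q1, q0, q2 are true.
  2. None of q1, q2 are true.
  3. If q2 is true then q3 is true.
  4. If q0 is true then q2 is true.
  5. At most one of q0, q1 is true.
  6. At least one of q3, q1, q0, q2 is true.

q0 = False; q1 = False; q2 = False; q3 = True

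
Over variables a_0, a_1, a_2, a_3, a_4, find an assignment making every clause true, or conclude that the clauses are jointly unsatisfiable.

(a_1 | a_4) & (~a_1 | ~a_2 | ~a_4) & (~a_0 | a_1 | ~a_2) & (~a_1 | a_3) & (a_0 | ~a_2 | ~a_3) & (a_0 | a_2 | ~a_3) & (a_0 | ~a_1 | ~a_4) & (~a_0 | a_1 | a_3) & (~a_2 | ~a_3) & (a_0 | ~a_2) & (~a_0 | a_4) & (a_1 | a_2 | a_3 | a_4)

a_0 = True; a_1 = True; a_2 = False; a_3 = True; a_4 = True

Set a_0 = True.
  then (~a_0 | a_4) forces a_4 = True.
Set a_1 = True.
  then (~a_1 | ~a_2 | ~a_4) forces a_2 = False.
  then (~a_1 | a_3) forces a_3 = True.
All clauses satisfied.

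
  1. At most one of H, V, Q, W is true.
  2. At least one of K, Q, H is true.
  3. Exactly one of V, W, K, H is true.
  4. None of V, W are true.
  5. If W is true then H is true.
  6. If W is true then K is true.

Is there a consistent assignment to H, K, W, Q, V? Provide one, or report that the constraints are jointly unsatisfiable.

H = True, K = False, W = False, Q = False, V = False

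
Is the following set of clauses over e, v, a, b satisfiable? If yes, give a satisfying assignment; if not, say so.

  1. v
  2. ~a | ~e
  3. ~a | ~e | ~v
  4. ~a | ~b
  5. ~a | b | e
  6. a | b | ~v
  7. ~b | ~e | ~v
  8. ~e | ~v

e = False, v = True, a = False, b = True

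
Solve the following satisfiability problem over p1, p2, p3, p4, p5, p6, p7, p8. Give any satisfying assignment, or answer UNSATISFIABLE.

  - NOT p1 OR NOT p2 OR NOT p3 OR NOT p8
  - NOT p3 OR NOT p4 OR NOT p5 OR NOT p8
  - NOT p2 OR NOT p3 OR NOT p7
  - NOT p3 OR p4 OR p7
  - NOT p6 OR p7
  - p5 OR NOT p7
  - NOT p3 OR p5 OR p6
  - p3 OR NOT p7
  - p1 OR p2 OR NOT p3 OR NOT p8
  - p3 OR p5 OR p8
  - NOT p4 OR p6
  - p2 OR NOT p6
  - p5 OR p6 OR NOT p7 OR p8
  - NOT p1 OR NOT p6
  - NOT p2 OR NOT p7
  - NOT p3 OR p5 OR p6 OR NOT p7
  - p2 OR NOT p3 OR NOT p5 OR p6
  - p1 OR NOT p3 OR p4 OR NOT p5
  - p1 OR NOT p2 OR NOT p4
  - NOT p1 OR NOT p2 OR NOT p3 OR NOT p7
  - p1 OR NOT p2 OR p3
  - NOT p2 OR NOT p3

p1=T, p2=T, p3=F, p4=F, p5=T, p6=F, p7=F, p8=F

Set p1 = True.
  then (NOT p1 OR NOT p6) forces p6 = False.
  then (NOT p4 OR p6) forces p4 = False.
Set p2 = True.
  then (NOT p2 OR NOT p7) forces p7 = False.
  then (NOT p2 OR NOT p3) forces p3 = False.
Set p5 = True.
Set p8 = False.
All clauses satisfied.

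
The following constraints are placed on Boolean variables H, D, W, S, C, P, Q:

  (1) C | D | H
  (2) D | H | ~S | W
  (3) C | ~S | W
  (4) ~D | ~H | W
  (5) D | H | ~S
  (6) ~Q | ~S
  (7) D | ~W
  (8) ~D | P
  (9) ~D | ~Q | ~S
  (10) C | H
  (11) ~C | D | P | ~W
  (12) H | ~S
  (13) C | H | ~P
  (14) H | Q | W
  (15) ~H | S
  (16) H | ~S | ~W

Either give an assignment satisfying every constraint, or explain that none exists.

H = True, D = False, W = False, S = True, C = True, P = True, Q = False

Set H = True.
  then (~H | S) forces S = True.
  then (~Q | ~S) forces Q = False.
Set D = False.
  then (D | ~W) forces W = False.
  then (C | ~S | W) forces C = True.
Set P = True.
All clauses satisfied.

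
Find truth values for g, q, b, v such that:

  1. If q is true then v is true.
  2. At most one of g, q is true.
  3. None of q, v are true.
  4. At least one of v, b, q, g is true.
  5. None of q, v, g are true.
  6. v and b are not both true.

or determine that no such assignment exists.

g = False; q = False; b = True; v = False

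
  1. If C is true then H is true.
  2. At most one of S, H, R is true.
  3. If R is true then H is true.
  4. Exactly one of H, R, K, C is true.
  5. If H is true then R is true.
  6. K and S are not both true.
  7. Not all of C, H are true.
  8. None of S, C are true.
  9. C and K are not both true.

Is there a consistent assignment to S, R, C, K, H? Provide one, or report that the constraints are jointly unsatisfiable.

S = False, R = False, C = False, K = True, H = False

  (1) C=F ⇒ H: vacuous ✓
  (2) {S, H, R}: 0 true — at most one ✓
  (3) R=F ⇒ H: vacuous ✓
  (4) {H, R, K, C}: 1 true — exactly one ✓
  (5) H=F ⇒ R: vacuous ✓
  (6) K=T, S=F — not both ✓
  (7) {C, H}: 0/2 true — not all ✓
  (8) {S, C}: 0 true — none ✓
  (9) C=F, K=T — not both ✓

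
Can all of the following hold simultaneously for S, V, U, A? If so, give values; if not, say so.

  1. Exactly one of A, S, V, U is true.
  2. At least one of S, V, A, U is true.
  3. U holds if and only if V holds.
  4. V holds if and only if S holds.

S = False, V = False, U = False, A = True

  (1) {A, S, V, U}: 1 true — exactly one ✓
  (2) {S, V, A, U}: 1 true — at least one ✓
  (3) U=F, V=F — same ✓
  (4) V=F, S=F — same ✓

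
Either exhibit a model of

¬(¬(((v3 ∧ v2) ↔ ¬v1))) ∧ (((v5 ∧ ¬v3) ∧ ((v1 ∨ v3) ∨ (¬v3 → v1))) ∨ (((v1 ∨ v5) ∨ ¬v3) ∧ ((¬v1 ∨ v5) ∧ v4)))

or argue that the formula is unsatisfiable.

v1: True, v2: True, v3: False, v4: True, v5: True

  ¬(¬(((v3 ∧ v2) ↔ ¬v1))) = True
    ¬(((v3 ∧ v2) ↔ ¬v1)) = False
      (v3 ∧ v2) ↔ ¬v1 = True
        v3 ∧ v2 = False
        ¬v1 = False
  ((v5 ∧ ¬v3) ∧ ((v1 ∨ v3) ∨ (¬v3 → v1))) ∨ (((v1 ∨ v5) ∨ ¬v3) ∧ ((¬v1 ∨ v5) ∧ v4)) = True
    (v5 ∧ ¬v3) ∧ ((v1 ∨ v3) ∨ (¬v3 → v1)) = True
      v5 ∧ ¬v3 = True
        ¬v3 = True
      (v1 ∨ v3) ∨ (¬v3 → v1) = True
        v1 ∨ v3 = True
        ¬v3 → v1 = True
          ¬v3 = True
    ((v1 ∨ v5) ∨ ¬v3) ∧ ((¬v1 ∨ v5) ∧ v4) = True
      (v1 ∨ v5) ∨ ¬v3 = True
        v1 ∨ v5 = True
        ¬v3 = True
      (¬v1 ∨ v5) ∧ v4 = True
        ¬v1 ∨ v5 = True
          ¬v1 = False
Both conjuncts True, so the formula holds.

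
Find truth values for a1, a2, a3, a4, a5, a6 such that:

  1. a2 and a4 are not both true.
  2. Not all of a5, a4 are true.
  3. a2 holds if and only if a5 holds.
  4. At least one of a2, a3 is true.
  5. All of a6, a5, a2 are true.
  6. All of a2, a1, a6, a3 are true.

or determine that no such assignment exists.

a1=T, a2=T, a3=T, a4=F, a5=T, a6=T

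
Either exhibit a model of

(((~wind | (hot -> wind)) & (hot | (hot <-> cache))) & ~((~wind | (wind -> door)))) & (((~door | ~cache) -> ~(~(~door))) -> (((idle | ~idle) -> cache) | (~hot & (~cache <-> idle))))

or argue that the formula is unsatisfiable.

cache = True; door = False; wind = True; idle = False; hot = True

  ((~wind | (hot -> wind)) & (hot | (hot <-> cache))) & ~((~wind | (wind -> door))) = True
    (~wind | (hot -> wind)) & (hot | (hot <-> cache)) = True
      ~wind | (hot -> wind) = True
        ~wind = False
        hot -> wind = True
      hot | (hot <-> cache) = True
        hot <-> cache = True
    ~((~wind | (wind -> door))) = True
      ~wind | (wind -> door) = False
        ~wind = False
        wind -> door = False
  ((~door | ~cache) -> ~(~(~door))) -> (((idle | ~idle) -> cache) | (~hot & (~cache <-> idle))) = True
    (~door | ~cache) -> ~(~(~door)) = True
      ~door | ~cache = True
        ~door = True
        ~cache = False
      ~(~(~door)) = True
        ~(~door) = False
          ~door = True
    ((idle | ~idle) -> cache) | (~hot & (~cache <-> idle)) = True
      (idle | ~idle) -> cache = True
        idle | ~idle = True
          ~idle = True
      ~hot & (~cache <-> idle) = False
        ~hot = False
        ~cache <-> idle = True
          ~cache = False
Both conjuncts True, so the formula holds.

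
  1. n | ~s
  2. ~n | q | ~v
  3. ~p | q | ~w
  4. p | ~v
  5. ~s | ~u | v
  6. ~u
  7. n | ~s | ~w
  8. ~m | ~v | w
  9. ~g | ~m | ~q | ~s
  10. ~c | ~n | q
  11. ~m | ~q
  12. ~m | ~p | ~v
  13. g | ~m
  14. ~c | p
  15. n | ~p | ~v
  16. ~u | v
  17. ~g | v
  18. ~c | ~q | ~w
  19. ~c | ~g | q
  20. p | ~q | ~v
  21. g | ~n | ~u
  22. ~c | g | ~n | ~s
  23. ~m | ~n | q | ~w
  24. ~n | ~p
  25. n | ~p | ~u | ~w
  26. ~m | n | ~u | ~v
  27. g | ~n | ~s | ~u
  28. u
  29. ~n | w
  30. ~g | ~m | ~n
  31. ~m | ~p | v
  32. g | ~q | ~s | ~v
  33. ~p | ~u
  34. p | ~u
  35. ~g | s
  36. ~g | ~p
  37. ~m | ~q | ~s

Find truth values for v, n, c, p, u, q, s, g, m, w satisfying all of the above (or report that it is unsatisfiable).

UNSATISFIABLE

Case u = True:
  Clause (~u) is falsified — contradiction.
Case u = False:
  Clause (u) is falsified — contradiction.
Both cases fail, so the formula is unsatisfiable.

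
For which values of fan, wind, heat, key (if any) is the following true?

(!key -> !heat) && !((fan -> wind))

fan = True, wind = False, heat = False, key = True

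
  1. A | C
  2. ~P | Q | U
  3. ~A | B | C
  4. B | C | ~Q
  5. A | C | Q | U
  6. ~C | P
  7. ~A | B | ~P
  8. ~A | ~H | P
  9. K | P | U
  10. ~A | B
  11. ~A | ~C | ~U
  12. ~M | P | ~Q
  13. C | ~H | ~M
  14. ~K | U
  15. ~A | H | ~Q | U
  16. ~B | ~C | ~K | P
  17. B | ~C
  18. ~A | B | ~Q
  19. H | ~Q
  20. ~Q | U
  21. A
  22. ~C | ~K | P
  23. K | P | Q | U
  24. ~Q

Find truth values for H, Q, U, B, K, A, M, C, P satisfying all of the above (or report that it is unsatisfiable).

H = False; Q = False; U = True; B = True; K = True; A = True; M = False; C = False; P = False

Unit clause (A) forces A = True.
Unit clause (~Q) forces Q = False.
In (~A | B) only B is left, so B = True.
Set H = False.
Try U = False:
  (~P | Q | U) forces P = False.
  (~C | P) forces C = False.
  (K | P | U) forces K = True.
  clause (~K | U) is falsified — backtrack.
So U = True.
  then (~A | ~C | ~U) forces C = False.
Set K = True.
Set M = False.
Set P = False.
All clauses satisfied.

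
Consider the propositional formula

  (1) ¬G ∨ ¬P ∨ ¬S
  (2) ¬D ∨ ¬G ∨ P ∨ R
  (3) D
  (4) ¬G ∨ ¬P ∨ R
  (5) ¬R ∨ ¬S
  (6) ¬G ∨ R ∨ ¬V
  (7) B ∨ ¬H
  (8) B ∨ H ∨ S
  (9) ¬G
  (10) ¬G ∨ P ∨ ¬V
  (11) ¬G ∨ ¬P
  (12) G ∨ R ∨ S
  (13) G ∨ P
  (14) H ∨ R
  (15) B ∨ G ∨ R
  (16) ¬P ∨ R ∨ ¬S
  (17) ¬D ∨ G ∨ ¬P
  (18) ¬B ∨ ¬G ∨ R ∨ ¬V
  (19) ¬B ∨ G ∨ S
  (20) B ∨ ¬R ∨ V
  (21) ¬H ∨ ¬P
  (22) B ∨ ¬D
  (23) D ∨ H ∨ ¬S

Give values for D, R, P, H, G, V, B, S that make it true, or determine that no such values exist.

UNSATISFIABLE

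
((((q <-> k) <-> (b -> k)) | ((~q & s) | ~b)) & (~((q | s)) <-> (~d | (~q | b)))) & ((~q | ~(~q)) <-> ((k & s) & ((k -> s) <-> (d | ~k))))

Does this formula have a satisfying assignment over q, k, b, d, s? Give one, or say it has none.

q = True; k = True; b = False; d = True; s = True

  (((q <-> k) <-> (b -> k)) | ((~q & s) | ~b)) & (~((q | s)) <-> (~d | (~q | b))) = True
    ((q <-> k) <-> (b -> k)) | ((~q & s) | ~b) = True
      (q <-> k) <-> (b -> k) = True
        q <-> k = True
        b -> k = True
      (~q & s) | ~b = True
        ~q & s = False
          ~q = False
        ~b = True
    ~((q | s)) <-> (~d | (~q | b)) = True
      ~((q | s)) = False
        q | s = True
      ~d | (~q | b) = False
        ~d = False
        ~q | b = False
          ~q = False
  (~q | ~(~q)) <-> ((k & s) & ((k -> s) <-> (d | ~k))) = True
    ~q | ~(~q) = True
      ~q = False
      ~(~q) = True
        ~q = False
    (k & s) & ((k -> s) <-> (d | ~k)) = True
      k & s = True
      (k -> s) <-> (d | ~k) = True
        k -> s = True
        d | ~k = True
          ~k = False
Both conjuncts True, so the formula holds.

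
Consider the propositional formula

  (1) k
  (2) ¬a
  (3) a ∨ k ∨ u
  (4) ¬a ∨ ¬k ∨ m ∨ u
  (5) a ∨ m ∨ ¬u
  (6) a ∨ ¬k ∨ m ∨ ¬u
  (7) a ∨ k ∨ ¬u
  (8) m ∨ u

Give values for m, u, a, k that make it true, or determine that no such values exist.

m: True, u: True, a: False, k: True

Unit clause (k) forces k = True.
Unit clause (¬a) forces a = False.
Try m = False:
  (a ∨ m ∨ ¬u) forces u = False.
  clause (m ∨ u) is falsified — backtrack.
So m = True.
Set u = True.
All clauses satisfied.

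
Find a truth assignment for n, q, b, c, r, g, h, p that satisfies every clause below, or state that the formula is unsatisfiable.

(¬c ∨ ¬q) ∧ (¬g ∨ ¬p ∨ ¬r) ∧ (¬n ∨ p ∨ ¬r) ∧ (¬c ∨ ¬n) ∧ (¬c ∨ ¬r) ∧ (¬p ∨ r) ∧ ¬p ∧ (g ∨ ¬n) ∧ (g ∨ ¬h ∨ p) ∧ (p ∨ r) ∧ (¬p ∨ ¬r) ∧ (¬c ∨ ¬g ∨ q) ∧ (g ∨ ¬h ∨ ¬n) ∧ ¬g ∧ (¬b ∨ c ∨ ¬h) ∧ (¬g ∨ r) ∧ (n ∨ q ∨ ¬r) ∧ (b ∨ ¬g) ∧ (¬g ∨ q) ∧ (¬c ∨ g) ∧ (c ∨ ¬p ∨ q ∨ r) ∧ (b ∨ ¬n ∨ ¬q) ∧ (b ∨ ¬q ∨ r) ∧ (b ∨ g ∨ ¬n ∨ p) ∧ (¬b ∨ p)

n: False; q: True; b: False; c: False; r: True; g: False; h: False; p: False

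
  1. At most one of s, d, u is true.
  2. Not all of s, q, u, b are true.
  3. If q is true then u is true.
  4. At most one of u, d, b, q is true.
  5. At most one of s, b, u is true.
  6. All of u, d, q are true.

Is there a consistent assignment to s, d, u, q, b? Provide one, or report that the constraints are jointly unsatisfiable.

Case q = True:
  (3) with q=T forces u = True.
  Constraint (4) is violated (u=T, q=T) — contradiction.
Case q = False:
  Constraint (6) is violated (q=F) — contradiction.
Both cases fail — unsatisfiable.

Unsatisfiable — no assignment works.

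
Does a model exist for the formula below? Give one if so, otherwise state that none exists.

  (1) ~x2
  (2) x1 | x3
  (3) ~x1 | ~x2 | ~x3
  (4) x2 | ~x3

Unit clause (~x2) forces x2 = False.
In (x2 | ~x3) only ~x3 is left, so x3 = False.
In (x1 | x3) only x1 is left, so x1 = True.
All clauses satisfied.

x1: True, x2: False, x3: False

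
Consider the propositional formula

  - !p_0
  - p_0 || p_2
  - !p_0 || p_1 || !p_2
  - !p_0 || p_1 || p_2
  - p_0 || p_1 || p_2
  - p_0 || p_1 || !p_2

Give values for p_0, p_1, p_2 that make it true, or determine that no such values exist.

Unit clause (!p_0) forces p_0 = False.
In (p_0 || p_2) only p_2 is left, so p_2 = True.
In (p_0 || p_1 || !p_2) only p_1 is left, so p_1 = True.
Check each clause:
  (!p_0): !p_0 holds.
  (p_0 || p_2): p_2 holds.
  (!p_0 || p_1 || !p_2): !p_0 holds.
  (!p_0 || p_1 || p_2): !p_0 holds.
  (p_0 || p_1 || p_2): p_1 holds.
  (p_0 || p_1 || !p_2): p_1 holds.
All clauses satisfied.

p_0: False; p_1: True; p_2: True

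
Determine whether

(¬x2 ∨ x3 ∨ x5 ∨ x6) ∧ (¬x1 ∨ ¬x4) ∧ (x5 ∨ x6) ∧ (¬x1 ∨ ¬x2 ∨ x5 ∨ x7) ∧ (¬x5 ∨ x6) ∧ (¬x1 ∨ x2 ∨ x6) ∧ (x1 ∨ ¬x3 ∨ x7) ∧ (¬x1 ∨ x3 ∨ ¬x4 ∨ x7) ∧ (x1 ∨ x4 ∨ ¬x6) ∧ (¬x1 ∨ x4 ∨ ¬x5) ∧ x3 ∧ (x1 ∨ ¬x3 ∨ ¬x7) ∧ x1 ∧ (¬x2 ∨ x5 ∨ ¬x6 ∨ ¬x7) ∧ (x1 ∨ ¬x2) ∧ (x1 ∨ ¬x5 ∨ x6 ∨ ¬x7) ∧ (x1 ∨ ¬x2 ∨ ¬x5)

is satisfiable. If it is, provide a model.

x1 = True, x2 = False, x3 = True, x4 = False, x5 = False, x6 = True, x7 = False

Unit clause (x3) forces x3 = True.
Unit clause (x1) forces x1 = True.
In (¬x1 ∨ ¬x4) only ¬x4 is left, so x4 = False.
In (¬x1 ∨ x4 ∨ ¬x5) only ¬x5 is left, so x5 = False.
In (x5 ∨ x6) only x6 is left, so x6 = True.
Try x2 = True:
  (¬x1 ∨ ¬x2 ∨ x5 ∨ x7) forces x7 = True.
  clause (¬x2 ∨ x5 ∨ ¬x6 ∨ ¬x7) is falsified — backtrack.
So x2 = False.
Set x7 = False.
All clauses satisfied.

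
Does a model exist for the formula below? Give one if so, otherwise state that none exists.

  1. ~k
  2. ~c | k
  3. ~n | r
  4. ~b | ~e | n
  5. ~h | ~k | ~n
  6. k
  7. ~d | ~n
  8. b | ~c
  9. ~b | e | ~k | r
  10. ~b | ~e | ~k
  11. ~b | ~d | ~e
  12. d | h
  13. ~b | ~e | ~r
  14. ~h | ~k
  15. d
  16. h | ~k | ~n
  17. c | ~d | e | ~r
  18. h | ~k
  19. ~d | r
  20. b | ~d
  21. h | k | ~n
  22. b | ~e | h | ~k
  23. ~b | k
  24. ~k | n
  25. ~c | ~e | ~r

Case k = True:
  Clause (~k) is falsified — contradiction.
Case k = False:
  Clause (k) is falsified — contradiction.
Both cases fail, so the formula is unsatisfiable.

Unsatisfiable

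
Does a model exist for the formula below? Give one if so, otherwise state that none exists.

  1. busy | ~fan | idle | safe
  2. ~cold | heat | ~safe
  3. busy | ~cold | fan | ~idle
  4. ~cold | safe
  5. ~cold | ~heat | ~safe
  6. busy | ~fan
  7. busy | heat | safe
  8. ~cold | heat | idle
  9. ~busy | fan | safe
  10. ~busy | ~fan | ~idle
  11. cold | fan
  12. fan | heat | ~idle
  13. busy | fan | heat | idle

safe: False; fan: True; heat: False; idle: False; busy: True; cold: False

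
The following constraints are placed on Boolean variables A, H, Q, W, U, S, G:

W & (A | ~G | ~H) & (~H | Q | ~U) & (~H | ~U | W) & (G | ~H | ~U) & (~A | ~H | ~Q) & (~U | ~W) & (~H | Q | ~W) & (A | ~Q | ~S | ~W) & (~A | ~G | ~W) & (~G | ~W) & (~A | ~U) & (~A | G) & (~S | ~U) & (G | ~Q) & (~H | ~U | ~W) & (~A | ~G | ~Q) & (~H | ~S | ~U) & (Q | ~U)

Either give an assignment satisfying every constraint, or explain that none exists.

Unit clause (W) forces W = True.
In (~U | ~W) only ~U is left, so U = False.
In (~G | ~W) only ~G is left, so G = False.
In (~A | G) only ~A is left, so A = False.
In (G | ~Q) only ~Q is left, so Q = False.
In (~H | Q | ~W) only ~H is left, so H = False.
Set S = True.
All clauses satisfied.

A: False, H: False, Q: False, W: True, U: False, S: True, G: False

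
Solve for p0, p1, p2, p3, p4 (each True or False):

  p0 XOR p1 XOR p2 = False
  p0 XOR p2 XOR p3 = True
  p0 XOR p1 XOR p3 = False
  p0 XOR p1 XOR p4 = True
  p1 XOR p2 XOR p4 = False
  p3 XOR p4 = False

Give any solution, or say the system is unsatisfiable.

Adding constraints 3, 4, 6 mod 2: every variable appears an even number of times on the left, so the left side is 0.
But the right sides sum to 1 (mod 2). 0 ≠ 1 — the system is inconsistent.

UNSATISFIABLE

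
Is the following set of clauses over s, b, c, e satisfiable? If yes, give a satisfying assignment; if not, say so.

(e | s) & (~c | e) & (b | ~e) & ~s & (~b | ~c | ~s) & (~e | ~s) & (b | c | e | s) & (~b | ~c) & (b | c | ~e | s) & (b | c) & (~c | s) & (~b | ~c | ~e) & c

Unsatisfiable — no assignment works.

Case c = True:
  (~c | e) forces e = True.
  (b | ~e) forces b = True.
  Clause (~b | ~c) is falsified — contradiction.
Case c = False:
  Clause (c) is falsified — contradiction.
Both cases fail, so the formula is unsatisfiable.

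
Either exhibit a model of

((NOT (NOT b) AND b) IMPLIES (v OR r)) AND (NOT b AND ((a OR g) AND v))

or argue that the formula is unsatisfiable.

g = False, r = True, v = True, b = False, a = True

  (NOT (NOT b) AND b) IMPLIES (v OR r) = True
    NOT (NOT b) AND b = False
      NOT (NOT b) = False
        NOT b = True
    v OR r = True
  NOT b AND ((a OR g) AND v) = True
    NOT b = True
    (a OR g) AND v = True
      a OR g = True
Both conjuncts True, so the formula holds.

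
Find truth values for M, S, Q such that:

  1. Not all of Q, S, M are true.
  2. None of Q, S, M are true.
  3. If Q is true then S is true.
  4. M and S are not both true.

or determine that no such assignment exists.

M = False; S = False; Q = False

  (1) {Q, S, M}: 0/3 true — not all ✓
  (2) {Q, S, M}: 0 true — none ✓
  (3) Q=F ⇒ S: vacuous ✓
  (4) M=F, S=F — not both ✓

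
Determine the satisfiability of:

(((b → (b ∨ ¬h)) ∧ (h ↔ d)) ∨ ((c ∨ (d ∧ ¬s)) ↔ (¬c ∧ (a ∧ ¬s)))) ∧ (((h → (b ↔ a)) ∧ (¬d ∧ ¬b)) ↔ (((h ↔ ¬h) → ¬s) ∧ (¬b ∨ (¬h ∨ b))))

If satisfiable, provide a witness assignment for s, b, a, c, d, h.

s = True, b = False, a = False, c = False, d = False, h = False

  ((b → (b ∨ ¬h)) ∧ (h ↔ d)) ∨ ((c ∨ (d ∧ ¬s)) ↔ (¬c ∧ (a ∧ ¬s))) = True
    (b → (b ∨ ¬h)) ∧ (h ↔ d) = True
      b → (b ∨ ¬h) = True
        b ∨ ¬h = True
          ¬h = True
      h ↔ d = True
    (c ∨ (d ∧ ¬s)) ↔ (¬c ∧ (a ∧ ¬s)) = True
      c ∨ (d ∧ ¬s) = False
        d ∧ ¬s = False
          ¬s = False
      ¬c ∧ (a ∧ ¬s) = False
        ¬c = True
        a ∧ ¬s = False
          ¬s = False
  ((h → (b ↔ a)) ∧ (¬d ∧ ¬b)) ↔ (((h ↔ ¬h) → ¬s) ∧ (¬b ∨ (¬h ∨ b))) = True
    (h → (b ↔ a)) ∧ (¬d ∧ ¬b) = True
      h → (b ↔ a) = True
        b ↔ a = True
      ¬d ∧ ¬b = True
        ¬d = True
        ¬b = True
    ((h ↔ ¬h) → ¬s) ∧ (¬b ∨ (¬h ∨ b)) = True
      (h ↔ ¬h) → ¬s = True
        h ↔ ¬h = False
          ¬h = True
        ¬s = False
      ¬b ∨ (¬h ∨ b) = True
        ¬b = True
        ¬h ∨ b = True
          ¬h = True
Both conjuncts True, so the formula holds.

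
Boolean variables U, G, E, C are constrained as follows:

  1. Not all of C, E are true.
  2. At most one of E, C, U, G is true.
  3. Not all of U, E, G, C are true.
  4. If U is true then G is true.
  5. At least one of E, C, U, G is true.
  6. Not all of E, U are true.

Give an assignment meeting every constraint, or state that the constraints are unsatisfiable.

U = False, G = True, E = False, C = False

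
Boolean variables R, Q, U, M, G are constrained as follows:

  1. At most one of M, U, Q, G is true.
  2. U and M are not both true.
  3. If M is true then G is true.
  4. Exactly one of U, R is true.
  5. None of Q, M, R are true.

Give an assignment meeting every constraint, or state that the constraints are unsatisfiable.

R = False, Q = False, U = True, M = False, G = False

  (1) {M, U, Q, G}: 1 true — at most one ✓
  (2) U=T, M=F — not both ✓
  (3) M=F ⇒ G: vacuous ✓
  (4) {U, R}: 1 true — exactly one ✓
  (5) {Q, M, R}: 0 true — none ✓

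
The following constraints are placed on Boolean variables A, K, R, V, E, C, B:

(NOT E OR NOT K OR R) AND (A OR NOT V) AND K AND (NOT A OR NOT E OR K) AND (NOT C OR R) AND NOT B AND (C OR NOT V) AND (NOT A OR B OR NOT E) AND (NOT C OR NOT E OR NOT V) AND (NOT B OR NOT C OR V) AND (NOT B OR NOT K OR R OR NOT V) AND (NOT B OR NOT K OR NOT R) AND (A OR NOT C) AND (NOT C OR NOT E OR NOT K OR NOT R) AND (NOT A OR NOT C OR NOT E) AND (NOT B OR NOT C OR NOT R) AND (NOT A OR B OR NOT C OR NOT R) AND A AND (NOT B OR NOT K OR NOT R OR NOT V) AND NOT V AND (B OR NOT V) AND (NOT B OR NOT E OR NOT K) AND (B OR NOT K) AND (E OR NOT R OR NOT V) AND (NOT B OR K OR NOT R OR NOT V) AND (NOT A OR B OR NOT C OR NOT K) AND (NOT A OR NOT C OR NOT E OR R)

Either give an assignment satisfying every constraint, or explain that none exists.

Case K = True:
  (NOT B) forces B = False.
  Clause (B OR NOT K) is falsified — contradiction.
Case K = False:
  Clause (K) is falsified — contradiction.
Both cases fail, so the formula is unsatisfiable.

UNSATISFIABLE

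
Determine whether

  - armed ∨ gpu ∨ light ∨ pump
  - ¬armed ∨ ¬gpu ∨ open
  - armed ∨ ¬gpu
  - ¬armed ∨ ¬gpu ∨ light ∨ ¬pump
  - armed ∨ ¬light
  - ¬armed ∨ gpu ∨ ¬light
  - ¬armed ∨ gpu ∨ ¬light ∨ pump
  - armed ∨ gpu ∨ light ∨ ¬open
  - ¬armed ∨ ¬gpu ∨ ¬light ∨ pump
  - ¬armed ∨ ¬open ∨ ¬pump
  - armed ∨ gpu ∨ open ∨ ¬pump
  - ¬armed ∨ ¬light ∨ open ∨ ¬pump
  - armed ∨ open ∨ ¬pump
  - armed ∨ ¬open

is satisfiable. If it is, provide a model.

Set pump = False.
Try light = True:
  (armed ∨ ¬light) forces armed = True.
  (¬armed ∨ gpu ∨ ¬light) forces gpu = True.
  clause (¬armed ∨ ¬gpu ∨ ¬light ∨ pump) is falsified — backtrack.
So light = False.
Set open = True.
  then (armed ∨ ¬open) forces armed = True.
Set gpu = False.
All clauses satisfied.

pump = False, light = False, open = True, armed = True, gpu = False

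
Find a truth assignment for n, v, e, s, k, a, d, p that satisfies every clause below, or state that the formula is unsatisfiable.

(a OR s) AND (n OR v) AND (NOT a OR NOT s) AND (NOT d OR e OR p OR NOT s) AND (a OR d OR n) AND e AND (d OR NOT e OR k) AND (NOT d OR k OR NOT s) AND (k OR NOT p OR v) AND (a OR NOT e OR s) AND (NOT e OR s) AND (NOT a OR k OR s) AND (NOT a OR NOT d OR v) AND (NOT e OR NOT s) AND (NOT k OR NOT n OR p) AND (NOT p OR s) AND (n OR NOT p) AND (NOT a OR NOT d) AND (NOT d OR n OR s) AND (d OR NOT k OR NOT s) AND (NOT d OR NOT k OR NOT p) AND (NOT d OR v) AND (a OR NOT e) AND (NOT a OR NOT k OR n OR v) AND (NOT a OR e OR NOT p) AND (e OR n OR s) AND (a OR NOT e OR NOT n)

Unsatisfiable

Case e = True:
  (NOT e OR s) forces s = True.
  Clause (NOT e OR NOT s) is falsified — contradiction.
Case e = False:
  Clause (e) is falsified — contradiction.
Both cases fail, so the formula is unsatisfiable.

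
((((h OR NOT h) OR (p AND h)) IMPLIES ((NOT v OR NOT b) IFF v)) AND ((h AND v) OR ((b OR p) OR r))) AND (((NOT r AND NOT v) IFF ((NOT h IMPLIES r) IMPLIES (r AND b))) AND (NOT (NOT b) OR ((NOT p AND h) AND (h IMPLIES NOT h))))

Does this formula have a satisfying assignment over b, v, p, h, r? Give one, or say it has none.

No satisfying assignment exists.

Case h = True: the formula simplifies to (((NOT v OR NOT b) IFF v) AND (v OR ((b OR p) OR r))) AND (((NOT r AND NOT v) IFF (r AND b)) AND NOT (NOT b)).
  v = True: simplifies to NOT b AND (NOT ((r AND b)) AND NOT (NOT b)).
    b = True: the conjunct NOT b is False.
    b = False: the conjunct NOT (NOT b) becomes NOT (NOT False) = False.
  v = False: the conjunct (NOT v OR NOT b) IFF v becomes (True OR NOT b) IFF False = False.
Case h = False: the formula simplifies to (((NOT v OR NOT b) IFF v) AND ((b OR p) OR r)) AND (((NOT r AND NOT v) IFF (r IMPLIES (r AND b))) AND NOT (NOT b)).
  b = True: simplifies to (NOT v IFF v) AND ((NOT r AND NOT v) IFF (r IMPLIES r)).
    v = True: the conjunct NOT v IFF v becomes NOT True IFF True = False.
    v = False: the conjunct NOT v IFF v becomes NOT False IFF False = False.
  b = False: the conjunct NOT (NOT b) becomes NOT (NOT False) = False.
Both cases fail — unsatisfiable.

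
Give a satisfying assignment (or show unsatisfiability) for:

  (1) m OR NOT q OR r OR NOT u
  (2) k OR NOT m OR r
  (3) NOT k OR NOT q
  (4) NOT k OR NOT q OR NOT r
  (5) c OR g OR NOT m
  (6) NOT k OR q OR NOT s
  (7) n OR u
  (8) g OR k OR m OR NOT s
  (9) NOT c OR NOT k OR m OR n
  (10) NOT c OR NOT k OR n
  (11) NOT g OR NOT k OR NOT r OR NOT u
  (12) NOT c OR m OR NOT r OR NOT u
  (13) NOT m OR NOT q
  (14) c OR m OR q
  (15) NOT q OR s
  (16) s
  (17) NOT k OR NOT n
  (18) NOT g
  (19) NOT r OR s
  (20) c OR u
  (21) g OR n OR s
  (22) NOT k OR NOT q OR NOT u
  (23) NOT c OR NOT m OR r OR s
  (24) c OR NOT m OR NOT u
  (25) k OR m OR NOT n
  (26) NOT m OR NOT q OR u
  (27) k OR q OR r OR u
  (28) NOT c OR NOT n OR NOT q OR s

Unit clause (s) forces s = True.
Unit clause (NOT g) forces g = False.
Set c = True.
Set n = False.
  then (n OR u) forces u = True.
  then (NOT c OR NOT k OR n) forces k = False.
  then (g OR k OR m OR NOT s) forces m = True.
  then (NOT m OR NOT q) forces q = False.
  then (k OR NOT m OR r) forces r = True.
All clauses satisfied.

c=T, n=F, k=F, s=T, m=T, r=T, g=F, q=F, u=T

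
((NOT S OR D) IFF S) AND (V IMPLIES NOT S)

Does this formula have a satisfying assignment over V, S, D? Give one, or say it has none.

V = False, S = True, D = True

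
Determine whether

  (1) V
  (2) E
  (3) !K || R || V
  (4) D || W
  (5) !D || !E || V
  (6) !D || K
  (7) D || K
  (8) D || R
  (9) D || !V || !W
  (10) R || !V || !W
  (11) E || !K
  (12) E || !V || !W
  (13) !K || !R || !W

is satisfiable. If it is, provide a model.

V: True, K: True, E: True, R: False, W: False, D: True

Unit clause (V) forces V = True.
Unit clause (E) forces E = True.
Try K = False:
  (!D || K) forces D = False.
  clause (D || K) is falsified — backtrack.
So K = True.
Set R = False.
  then (D || R) forces D = True.
  then (R || !V || !W) forces W = False.
All clauses satisfied.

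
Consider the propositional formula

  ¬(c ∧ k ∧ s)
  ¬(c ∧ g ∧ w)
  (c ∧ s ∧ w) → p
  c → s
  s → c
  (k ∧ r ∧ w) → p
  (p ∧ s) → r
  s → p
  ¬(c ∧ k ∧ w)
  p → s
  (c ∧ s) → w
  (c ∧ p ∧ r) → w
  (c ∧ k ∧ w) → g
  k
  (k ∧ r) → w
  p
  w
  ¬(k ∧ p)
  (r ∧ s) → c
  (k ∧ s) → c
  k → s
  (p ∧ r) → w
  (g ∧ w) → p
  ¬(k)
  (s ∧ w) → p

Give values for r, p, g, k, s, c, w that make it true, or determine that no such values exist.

Case k = True:
  Clause (¬k) is falsified — contradiction.
Case k = False:
  Clause (k) is falsified — contradiction.
Both cases fail, so the formula is unsatisfiable.

Unsatisfiable — no assignment works.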